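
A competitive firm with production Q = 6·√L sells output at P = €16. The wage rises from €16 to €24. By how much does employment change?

From P·MP_L = w with MP_L = 3·L^(-1/2), the labor demand is L(w) = (48/w)^(2).
At w = 16: L = 9. At w = 24: L = 4.
ΔL = 4 − 9 = -5.

ΔL = -5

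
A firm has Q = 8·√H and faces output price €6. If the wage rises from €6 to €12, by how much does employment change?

ΔH = -12

From P·MP_H = w with MP_H = 4·H^(-1/2), the labor demand is H(w) = (24/w)^(2).
At w = 6: H = 16. At w = 12: H = 4.
ΔH = 4 − 16 = -12.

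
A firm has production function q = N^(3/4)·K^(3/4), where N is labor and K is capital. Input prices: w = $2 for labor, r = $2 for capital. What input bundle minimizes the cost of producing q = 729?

Cost minimization requires the marginal rate of technical substitution to equal the input-price ratio: MP_N/MP_K = w/r.
Here MP_N/MP_K = (3/4)·(K/N)/(3/4) = (K/N). Setting this equal to 2/2 = 1 gives K = N.
Substituting into q = 729: N^(3/4)·(N)^(3/4) = 729.
Solving, N = 81 and K = 81.

N* = 81, K* = 81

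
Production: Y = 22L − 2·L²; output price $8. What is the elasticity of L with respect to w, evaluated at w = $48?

ε = -0.375

From P·MP_L = w with MP_L = 22 − 4L, labor demand is L(w) = (22 − w/8)/4.
dL/dw = −1/(32) = -0.03125.
At w = 48, L = 4, so ε = (dL/dw)·(w/L) = (-0.03125)·(48/4) = -0.375.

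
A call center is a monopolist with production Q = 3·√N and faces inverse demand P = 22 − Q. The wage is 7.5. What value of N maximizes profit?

N* = 4

Marginal revenue from the inverse demand is MR = 22 − 2Q.
The marginal product is MP_N = 1.5·N^(-1/2).
A monopolist hires until marginal revenue product equals the wage: MR·MP_N = w.
At N, Q = 3·√N. Substituting and solving: (22 − 6·√N)·1.5·N^(-1/2) = 7.5 gives N = 4.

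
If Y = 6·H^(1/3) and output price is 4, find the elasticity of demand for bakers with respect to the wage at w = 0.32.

MP_H = (1/3)·6·H^(-2/3), so P·MP_H = w gives 8·H^(-2/3) = w.
Solving, H(w) = (8/w)^(3/2). This is a constant-elasticity form: H ∝ w^(−3/2), so ε = −3/2.

ε = -1.5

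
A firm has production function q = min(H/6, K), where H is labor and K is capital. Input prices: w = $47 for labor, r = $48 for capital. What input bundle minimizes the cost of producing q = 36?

H* = 216, K* = 36

With a fixed-proportions technology, the cost-minimizing bundle uses no slack in either input: H/6 = K = q.
So H = 6·36 = 216 and K = 36.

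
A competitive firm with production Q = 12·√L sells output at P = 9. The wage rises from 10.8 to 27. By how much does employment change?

From P·MP_L = w with MP_L = 6·L^(-1/2), the labor demand is L(w) = (54/w)^(2).
At w = 10.8: L = 25. At w = 27: L = 4.
ΔL = 4 − 25 = -21.

ΔL = -21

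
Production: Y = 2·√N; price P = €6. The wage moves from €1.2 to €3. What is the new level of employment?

N* = 4

From P·MP_N = w with MP_N = N^(-1/2), the labor demand is N(w) = (6/w)^(2).
At w = 1.2: N = 25. At w = 3: N = 4.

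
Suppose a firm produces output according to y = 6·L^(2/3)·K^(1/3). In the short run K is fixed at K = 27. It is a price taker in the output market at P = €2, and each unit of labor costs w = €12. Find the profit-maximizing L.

L* = 8

With K = 27, MP_L = (2/3)·6·L^(-1/3)·27^(1/3) = 12·L^(-1/3).
Profit maximization for a price taker requires P·MP_L = w: 2·12·L^(-1/3) = 12.
So L^(-1/3) = 0.5, which gives L = 8.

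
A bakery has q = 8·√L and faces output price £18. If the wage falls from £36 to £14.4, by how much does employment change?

From P·MP_L = w with MP_L = 4·L^(-1/2), the labor demand is L(w) = (72/w)^(2).
At w = 36: L = 4. At w = 14.4: L = 25.
ΔL = 25 − 4 = 21.

ΔL = 21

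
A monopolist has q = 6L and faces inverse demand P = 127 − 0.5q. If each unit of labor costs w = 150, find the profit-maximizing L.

L* = 17

Marginal revenue from the inverse demand is MR = 127 − q.
The marginal product is MP_L = 6.
A monopolist hires until marginal revenue product equals the wage: MR·MP_L = w.
(127 − 6L)·6 = 150, so L = 17.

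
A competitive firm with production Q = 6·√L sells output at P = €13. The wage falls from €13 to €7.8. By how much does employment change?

ΔL = 16

From P·MP_L = w with MP_L = 3·L^(-1/2), the labor demand is L(w) = (39/w)^(2).
At w = 13: L = 9. At w = 7.8: L = 25.
ΔL = 25 − 9 = 16.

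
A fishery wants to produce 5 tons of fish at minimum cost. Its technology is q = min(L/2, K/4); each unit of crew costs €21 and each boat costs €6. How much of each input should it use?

L* = 10, K* = 20

With a fixed-proportions technology, the cost-minimizing bundle uses no slack in either input: L/2 = K/4 = q.
So L = 2·5 = 10 and K = 4·5 = 20.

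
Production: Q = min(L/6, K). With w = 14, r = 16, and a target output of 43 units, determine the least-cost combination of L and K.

With a fixed-proportions technology, the cost-minimizing bundle uses no slack in either input: L/6 = K = Q.
So L = 6·43 = 258 and K = 43.

L* = 258, K* = 43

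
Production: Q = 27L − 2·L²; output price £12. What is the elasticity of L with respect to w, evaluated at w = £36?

ε = -0.125

From P·MP_L = w with MP_L = 27 − 4L, labor demand is L(w) = (27 − w/12)/4.
dL/dw = −1/(48) = -1/48.
At w = 36, L = 6, so ε = (dL/dw)·(w/L) = (-1/48)·(36/6) = -0.125.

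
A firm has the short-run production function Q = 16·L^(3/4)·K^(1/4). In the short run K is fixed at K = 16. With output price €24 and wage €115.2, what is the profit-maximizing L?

With K = 16, MP_L = (3/4)·16·L^(-1/4)·16^(1/4) = 24·L^(-1/4).
Profit maximization for a price taker requires P·MP_L = w: 24·24·L^(-1/4) = 115.2.
So L^(-1/4) = 0.2, which gives L = 625.

L* = 625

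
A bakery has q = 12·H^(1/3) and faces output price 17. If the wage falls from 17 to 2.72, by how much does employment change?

From P·MP_H = w with MP_H = 4·H^(-2/3), the labor demand is H(w) = (68/w)^(3/2).
At w = 17: H = 8. At w = 2.72: H = 125.
ΔH = 125 − 8 = 117.

ΔH = 117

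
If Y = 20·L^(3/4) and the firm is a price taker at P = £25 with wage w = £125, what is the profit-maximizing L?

MP_L = (3/4)·20·L^(-1/4) = 15·L^(-1/4).
Profit maximization for a price taker requires P·MP_L = w: 25·15·L^(-1/4) = 125.
So L^(-1/4) = 1/3, which gives L = 81.

L* = 81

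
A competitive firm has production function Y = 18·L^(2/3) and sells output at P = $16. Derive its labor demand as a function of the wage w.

L(w) = 7077888/w³

MP_L = (2/3)·18·L^(-1/3) = 12·L^(-1/3).
Setting P·MP_L = w: 192·L^(-1/3) = w.
Solving for L: L^(-1/3) = w/192, so L = (192/w)^(3).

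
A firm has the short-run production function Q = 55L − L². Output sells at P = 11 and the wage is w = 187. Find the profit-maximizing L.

L* = 19

The marginal product of L is MP_L = 55 − 2L.
A price-taking firm hires until the value of the marginal product equals the wage: P·MP_L = w, so 11·(55 − 2L) = 187.
Then 55 − 2L = 17, giving L = 19.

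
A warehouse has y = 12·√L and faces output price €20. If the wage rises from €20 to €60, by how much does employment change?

ΔL = -32

From P·MP_L = w with MP_L = 6·L^(-1/2), the labor demand is L(w) = (120/w)^(2).
At w = 20: L = 36. At w = 60: L = 4.
ΔL = 4 − 36 = -32.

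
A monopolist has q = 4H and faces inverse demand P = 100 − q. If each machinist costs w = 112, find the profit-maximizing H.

Marginal revenue from the inverse demand is MR = 100 − 2q.
The marginal product is MP_H = 4.
A monopolist hires until marginal revenue product equals the wage: MR·MP_H = w.
(100 − 8H)·4 = 112, so H = 9.

H* = 9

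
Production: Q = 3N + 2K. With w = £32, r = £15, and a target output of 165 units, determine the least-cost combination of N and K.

The inputs are perfect substitutes, so the firm uses whichever has the lower cost per unit of output.
Cost per unit of output via N is w/3 = 32/3; via K it is r/2 = 7.5. K is cheaper.
Producing Q = 165 with K alone: N = 0, K = 82.5.

N* = 0, K* = 82.5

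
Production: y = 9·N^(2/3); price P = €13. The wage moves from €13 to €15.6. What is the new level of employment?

From P·MP_N = w with MP_N = 6·N^(-1/3), the labor demand is N(w) = (78/w)^(3).
At w = 13: N = 216. At w = 15.6: N = 125.

N* = 125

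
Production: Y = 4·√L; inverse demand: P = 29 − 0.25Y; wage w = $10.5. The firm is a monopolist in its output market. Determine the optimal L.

Marginal revenue from the inverse demand is MR = 29 − 0.5Y.
The marginal product is MP_L = 2·L^(-1/2).
A monopolist hires until marginal revenue product equals the wage: MR·MP_L = w.
At L, Y = 4·√L. Substituting and solving: (29 − 2·√L)·2·L^(-1/2) = 10.5 gives L = 16.

L* = 16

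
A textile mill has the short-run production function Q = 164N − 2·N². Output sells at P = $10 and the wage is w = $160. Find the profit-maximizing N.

N* = 37

The marginal product of N is MP_N = 164 − 4N.
A price-taking firm hires until the value of the marginal product equals the wage: P·MP_N = w, so 10·(164 − 4N) = 160.
Then 164 − 4N = 16, giving N = 37.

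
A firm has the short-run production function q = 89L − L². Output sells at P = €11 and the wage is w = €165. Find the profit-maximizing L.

L* = 37

The marginal product of L is MP_L = 89 − 2L.
A price-taking firm hires until the value of the marginal product equals the wage: P·MP_L = w, so 11·(89 − 2L) = 165.
Then 89 − 2L = 15, giving L = 37.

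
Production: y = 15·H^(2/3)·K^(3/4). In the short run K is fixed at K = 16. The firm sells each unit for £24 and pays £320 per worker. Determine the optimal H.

With K = 16, MP_H = (2/3)·15·H^(-1/3)·16^(3/4) = 80·H^(-1/3).
Profit maximization for a price taker requires P·MP_H = w: 24·80·H^(-1/3) = 320.
So H^(-1/3) = 1/6, which gives H = 216.

H* = 216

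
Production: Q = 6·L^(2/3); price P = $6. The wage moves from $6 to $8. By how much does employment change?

From P·MP_L = w with MP_L = 4·L^(-1/3), the labor demand is L(w) = (24/w)^(3).
At w = 6: L = 64. At w = 8: L = 27.
ΔL = 27 − 64 = -37.

ΔL = -37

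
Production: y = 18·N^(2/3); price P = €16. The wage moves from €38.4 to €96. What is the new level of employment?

N* = 8

From P·MP_N = w with MP_N = 12·N^(-1/3), the labor demand is N(w) = (192/w)^(3).
At w = 38.4: N = 125. At w = 96: N = 8.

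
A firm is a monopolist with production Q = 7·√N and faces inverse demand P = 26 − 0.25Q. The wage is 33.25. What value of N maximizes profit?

N* = 4

Marginal revenue from the inverse demand is MR = 26 − 0.5Q.
The marginal product is MP_N = 3.5·N^(-1/2).
A monopolist hires until marginal revenue product equals the wage: MR·MP_N = w.
At N, Q = 7·√N. Substituting and solving: (26 − 3.5·√N)·3.5·N^(-1/2) = 33.25 gives N = 4.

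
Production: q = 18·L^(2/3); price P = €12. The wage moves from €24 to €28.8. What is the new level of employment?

L* = 125

From P·MP_L = w with MP_L = 12·L^(-1/3), the labor demand is L(w) = (144/w)^(3).
At w = 24: L = 216. At w = 28.8: L = 125.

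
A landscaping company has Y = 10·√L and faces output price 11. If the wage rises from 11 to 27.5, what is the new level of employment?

From P·MP_L = w with MP_L = 5·L^(-1/2), the labor demand is L(w) = (55/w)^(2).
At w = 11: L = 25. At w = 27.5: L = 4.

L* = 4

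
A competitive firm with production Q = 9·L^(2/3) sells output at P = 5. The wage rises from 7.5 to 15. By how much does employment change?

From P·MP_L = w with MP_L = 6·L^(-1/3), the labor demand is L(w) = (30/w)^(3).
At w = 7.5: L = 64. At w = 15: L = 8.
ΔL = 8 − 64 = -56.

ΔL = -56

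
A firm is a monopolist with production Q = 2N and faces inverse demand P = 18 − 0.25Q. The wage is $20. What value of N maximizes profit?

N* = 8

Marginal revenue from the inverse demand is MR = 18 − 0.5Q.
The marginal product is MP_N = 2.
A monopolist hires until marginal revenue product equals the wage: MR·MP_N = w.
(18 − N)·2 = 20, so N = 8.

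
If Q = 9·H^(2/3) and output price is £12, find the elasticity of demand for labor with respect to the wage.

ε = -3

MP_H = (2/3)·9·H^(-1/3), so P·MP_H = w gives 72·H^(-1/3) = w.
Solving, H(w) = (72/w)^(3). This is a constant-elasticity form: H ∝ w^(−3), so ε = −3.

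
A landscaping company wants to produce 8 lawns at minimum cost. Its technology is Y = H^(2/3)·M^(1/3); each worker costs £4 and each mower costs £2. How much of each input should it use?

Cost minimization requires the marginal rate of technical substitution to equal the input-price ratio: MP_H/MP_M = w/r.
Here MP_H/MP_M = (2/3)·(M/H)/(1/3) = 2·(M/H). Setting this equal to 4/2 = 2 gives M = H.
Substituting into Y = 8: H^(2/3)·(H)^(1/3) = 8.
Solving, H = 8 and M = 8.

H* = 8, M* = 8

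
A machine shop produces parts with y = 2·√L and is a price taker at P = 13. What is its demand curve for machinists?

MP_L = (1/2)·2·L^(-1/2) = L^(-1/2).
Setting P·MP_L = w: 13·L^(-1/2) = w.
Solving for L: L^(-1/2) = w/13, so L = (13/w)^(2).

L(w) = 169/w²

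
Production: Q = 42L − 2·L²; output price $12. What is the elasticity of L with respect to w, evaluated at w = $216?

From P·MP_L = w with MP_L = 42 − 4L, labor demand is L(w) = (42 − w/12)/4.
dL/dw = −1/(48) = -1/48.
At w = 216, L = 6, so ε = (dL/dw)·(w/L) = (-1/48)·(216/6) = -0.75.

ε = -0.75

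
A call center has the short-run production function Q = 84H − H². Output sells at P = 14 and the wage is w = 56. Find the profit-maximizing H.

H* = 40

The marginal product of H is MP_H = 84 − 2H.
A price-taking firm hires until the value of the marginal product equals the wage: P·MP_H = w, so 14·(84 − 2H) = 56.
Then 84 − 2H = 4, giving H = 40.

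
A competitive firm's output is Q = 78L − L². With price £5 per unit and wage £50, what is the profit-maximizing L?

L* = 34

The marginal product of L is MP_L = 78 − 2L.
A price-taking firm hires until the value of the marginal product equals the wage: P·MP_L = w, so 5·(78 − 2L) = 50.
Then 78 − 2L = 10, giving L = 34.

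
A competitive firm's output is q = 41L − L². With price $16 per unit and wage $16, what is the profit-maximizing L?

L* = 20

The marginal product of L is MP_L = 41 − 2L.
A price-taking firm hires until the value of the marginal product equals the wage: P·MP_L = w, so 16·(41 − 2L) = 16.
Then 41 − 2L = 1, giving L = 20.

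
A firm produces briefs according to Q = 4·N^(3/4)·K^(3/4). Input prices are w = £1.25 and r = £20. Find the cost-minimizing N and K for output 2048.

Cost minimization requires the marginal rate of technical substitution to equal the input-price ratio: MP_N/MP_K = w/r.
Here MP_N/MP_K = (3/4)·(K/N)/(3/4) = (K/N). Setting this equal to 1.25/20 = 0.0625 gives K = 0.0625N.
Substituting into Q = 2048: 4·N^(3/4)·(0.0625N)^(3/4) = 2048.
Solving, N = 256 and K = 16.

N* = 256, K* = 16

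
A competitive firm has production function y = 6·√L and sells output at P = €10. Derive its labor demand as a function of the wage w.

L(w) = 900/w²

MP_L = (1/2)·6·L^(-1/2) = 3·L^(-1/2).
Setting P·MP_L = w: 30·L^(-1/2) = w.
Solving for L: L^(-1/2) = w/30, so L = (30/w)^(2).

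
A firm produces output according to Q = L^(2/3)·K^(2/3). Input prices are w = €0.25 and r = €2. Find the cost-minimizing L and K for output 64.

Cost minimization requires the marginal rate of technical substitution to equal the input-price ratio: MP_L/MP_K = w/r.
Here MP_L/MP_K = (2/3)·(K/L)/(2/3) = (K/L). Setting this equal to 0.25/2 = 0.125 gives K = 0.125L.
Substituting into Q = 64: L^(2/3)·(0.125L)^(2/3) = 64.
Solving, L = 64 and K = 8.

L* = 64, K* = 8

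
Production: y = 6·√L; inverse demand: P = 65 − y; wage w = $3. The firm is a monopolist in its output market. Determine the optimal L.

Marginal revenue from the inverse demand is MR = 65 − 2y.
The marginal product is MP_L = 3·L^(-1/2).
A monopolist hires until marginal revenue product equals the wage: MR·MP_L = w.
At L, y = 6·√L. Substituting and solving: (65 − 12·√L)·3·L^(-1/2) = 3 gives L = 25.

L* = 25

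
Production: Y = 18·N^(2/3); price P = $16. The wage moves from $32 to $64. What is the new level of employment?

N* = 27

From P·MP_N = w with MP_N = 12·N^(-1/3), the labor demand is N(w) = (192/w)^(3).
At w = 32: N = 216. At w = 64: N = 27.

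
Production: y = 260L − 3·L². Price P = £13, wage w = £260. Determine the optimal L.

The marginal product of L is MP_L = 260 − 6L.
A price-taking firm hires until the value of the marginal product equals the wage: P·MP_L = w, so 13·(260 − 6L) = 260.
Then 260 − 6L = 20, giving L = 40.

L* = 40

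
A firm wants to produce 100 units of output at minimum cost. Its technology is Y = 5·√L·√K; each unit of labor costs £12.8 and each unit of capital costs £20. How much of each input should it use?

Cost minimization requires the marginal rate of technical substitution to equal the input-price ratio: MP_L/MP_K = w/r.
Here MP_L/MP_K = (1/2)·(K/L)/(1/2) = (K/L). Setting this equal to 12.8/20 = 0.64 gives K = 0.64L.
Substituting into Y = 100: 5·L^(1/2)·(0.64L)^(1/2) = 100.
Solving, L = 25 and K = 16.

L* = 25, K* = 16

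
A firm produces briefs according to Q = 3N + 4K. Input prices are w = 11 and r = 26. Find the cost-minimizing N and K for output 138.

N* = 46, K* = 0

The inputs are perfect substitutes, so the firm uses whichever has the lower cost per unit of output.
Cost per unit of output via N is w/3 = 11/3; via K it is r/4 = 6.5. N is cheaper.
Producing Q = 138 with N alone: N = 46, K = 0.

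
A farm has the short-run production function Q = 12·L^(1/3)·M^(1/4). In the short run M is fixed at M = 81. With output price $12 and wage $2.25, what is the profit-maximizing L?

With M = 81, MP_L = (1/3)·12·L^(-2/3)·81^(1/4) = 12·L^(-2/3).
Profit maximization for a price taker requires P·MP_L = w: 12·12·L^(-2/3) = 2.25.
So L^(-2/3) = 0.015625, which gives L = 512.

L* = 512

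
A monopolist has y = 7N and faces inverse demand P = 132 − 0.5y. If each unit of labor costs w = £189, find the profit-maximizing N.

Marginal revenue from the inverse demand is MR = 132 − y.
The marginal product is MP_N = 7.
A monopolist hires until marginal revenue product equals the wage: MR·MP_N = w.
(132 − 7N)·7 = 189, so N = 15.

N* = 15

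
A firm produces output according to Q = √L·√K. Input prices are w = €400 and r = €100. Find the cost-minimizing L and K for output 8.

L* = 4, K* = 16

Cost minimization requires the marginal rate of technical substitution to equal the input-price ratio: MP_L/MP_K = w/r.
Here MP_L/MP_K = (1/2)·(K/L)/(1/2) = (K/L). Setting this equal to 400/100 = 4 gives K = 4L.
Substituting into Q = 8: L^(1/2)·(4L)^(1/2) = 8.
Solving, L = 4 and K = 16.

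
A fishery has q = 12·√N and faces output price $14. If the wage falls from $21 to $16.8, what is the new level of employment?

N* = 25

From P·MP_N = w with MP_N = 6·N^(-1/2), the labor demand is N(w) = (84/w)^(2).
At w = 21: N = 16. At w = 16.8: N = 25.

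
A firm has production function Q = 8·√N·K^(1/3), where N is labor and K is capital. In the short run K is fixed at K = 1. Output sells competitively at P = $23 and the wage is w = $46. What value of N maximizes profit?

With K = 1, MP_N = (1/2)·8·N^(-1/2)·1^(1/3) = 4·N^(-1/2).
Profit maximization for a price taker requires P·MP_N = w: 23·4·N^(-1/2) = 46.
So N^(-1/2) = 0.5, which gives N = 4.

N* = 4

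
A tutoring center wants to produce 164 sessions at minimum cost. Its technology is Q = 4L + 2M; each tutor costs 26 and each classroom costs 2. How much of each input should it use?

The inputs are perfect substitutes, so the firm uses whichever has the lower cost per unit of output.
Cost per unit of output via L is w/4 = 6.5; via M it is r/2 = 1. M is cheaper.
Producing Q = 164 with M alone: L = 0, M = 82.

L* = 0, M* = 82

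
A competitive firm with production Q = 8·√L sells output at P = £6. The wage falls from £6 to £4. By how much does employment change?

ΔL = 20

From P·MP_L = w with MP_L = 4·L^(-1/2), the labor demand is L(w) = (24/w)^(2).
At w = 6: L = 16. At w = 4: L = 36.
ΔL = 36 − 16 = 20.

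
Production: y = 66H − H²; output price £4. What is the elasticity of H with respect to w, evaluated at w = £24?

From P·MP_H = w with MP_H = 66 − 2H, labor demand is H(w) = (66 − w/4)/2.
dH/dw = −1/(8) = -0.125.
At w = 24, H = 30, so ε = (dH/dw)·(w/H) = (-0.125)·(24/30) = -0.1.

ε = -0.1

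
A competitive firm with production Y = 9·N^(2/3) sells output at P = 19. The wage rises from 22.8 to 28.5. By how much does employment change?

ΔN = -61

From P·MP_N = w with MP_N = 6·N^(-1/3), the labor demand is N(w) = (114/w)^(3).
At w = 22.8: N = 125. At w = 28.5: N = 64.
ΔN = 64 − 125 = -61.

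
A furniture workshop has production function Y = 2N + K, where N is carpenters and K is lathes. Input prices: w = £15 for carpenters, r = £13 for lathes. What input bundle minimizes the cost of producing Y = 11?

N* = 5.5, K* = 0

The inputs are perfect substitutes, so the firm uses whichever has the lower cost per unit of output.
Cost per unit of output via N is 7.5; via K it is 13. N is cheaper.
Producing Y = 11 with N alone: N = 5.5, K = 0.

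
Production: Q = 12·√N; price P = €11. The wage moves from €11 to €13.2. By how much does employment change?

From P·MP_N = w with MP_N = 6·N^(-1/2), the labor demand is N(w) = (66/w)^(2).
At w = 11: N = 36. At w = 13.2: N = 25.
ΔN = 25 − 36 = -11.

ΔN = -11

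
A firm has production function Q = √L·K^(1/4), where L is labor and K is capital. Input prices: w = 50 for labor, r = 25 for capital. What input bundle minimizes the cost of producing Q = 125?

L* = 625, K* = 625

Cost minimization requires the marginal rate of technical substitution to equal the input-price ratio: MP_L/MP_K = w/r.
Here MP_L/MP_K = (1/2)·(K/L)/(1/4) = 2·(K/L). Setting this equal to 50/25 = 2 gives K = L.
Substituting into Q = 125: L^(1/2)·(L)^(1/4) = 125.
Solving, L = 625 and K = 625.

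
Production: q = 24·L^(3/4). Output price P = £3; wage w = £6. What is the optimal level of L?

MP_L = (3/4)·24·L^(-1/4) = 18·L^(-1/4).
Profit maximization for a price taker requires P·MP_L = w: 3·18·L^(-1/4) = 6.
So L^(-1/4) = 1/9, which gives L = 6561.

L* = 6561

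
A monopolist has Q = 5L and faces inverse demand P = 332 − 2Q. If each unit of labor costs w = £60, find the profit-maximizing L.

L* = 16

Marginal revenue from the inverse demand is MR = 332 − 4Q.
The marginal product is MP_L = 5.
A monopolist hires until marginal revenue product equals the wage: MR·MP_L = w.
(332 − 20L)·5 = 60, so L = 16.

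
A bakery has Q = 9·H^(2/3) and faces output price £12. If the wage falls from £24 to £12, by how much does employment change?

From P·MP_H = w with MP_H = 6·H^(-1/3), the labor demand is H(w) = (72/w)^(3).
At w = 24: H = 27. At w = 12: H = 216.
ΔH = 216 − 27 = 189.

ΔH = 189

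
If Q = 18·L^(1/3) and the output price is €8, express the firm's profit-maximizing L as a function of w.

L(w) = (48/w)^(3/2)

MP_L = (1/3)·18·L^(-2/3) = 6·L^(-2/3).
Setting P·MP_L = w: 48·L^(-2/3) = w.
Solving for L: L^(-2/3) = w/48, so L = (48/w)^(3/2).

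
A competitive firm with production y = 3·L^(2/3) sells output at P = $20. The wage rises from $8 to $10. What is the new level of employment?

L* = 64

From P·MP_L = w with MP_L = 2·L^(-1/3), the labor demand is L(w) = (40/w)^(3).
At w = 8: L = 125. At w = 10: L = 64.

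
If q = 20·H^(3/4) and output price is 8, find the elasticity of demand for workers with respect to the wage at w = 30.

MP_H = (3/4)·20·H^(-1/4), so P·MP_H = w gives 120·H^(-1/4) = w.
Solving, H(w) = (120/w)^(4). This is a constant-elasticity form: H ∝ w^(−4), so ε = −4.

ε = -4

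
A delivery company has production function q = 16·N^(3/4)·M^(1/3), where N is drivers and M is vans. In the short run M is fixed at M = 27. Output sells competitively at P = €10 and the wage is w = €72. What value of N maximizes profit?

N* = 625

With M = 27, MP_N = (3/4)·16·N^(-1/4)·27^(1/3) = 36·N^(-1/4).
Profit maximization for a price taker requires P·MP_N = w: 10·36·N^(-1/4) = 72.
So N^(-1/4) = 0.2, which gives N = 625.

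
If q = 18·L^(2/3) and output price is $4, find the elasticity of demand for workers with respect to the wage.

ε = -3

MP_L = (2/3)·18·L^(-1/3), so P·MP_L = w gives 48·L^(-1/3) = w.
Solving, L(w) = (48/w)^(3). This is a constant-elasticity form: L ∝ w^(−3), so ε = −3.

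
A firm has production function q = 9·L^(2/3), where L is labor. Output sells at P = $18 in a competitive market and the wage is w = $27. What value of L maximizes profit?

L* = 64

MP_L = (2/3)·9·L^(-1/3) = 6·L^(-1/3).
Profit maximization for a price taker requires P·MP_L = w: 18·6·L^(-1/3) = 27.
So L^(-1/3) = 0.25, which gives L = 64.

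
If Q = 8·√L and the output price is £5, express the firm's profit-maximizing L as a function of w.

MP_L = (1/2)·8·L^(-1/2) = 4·L^(-1/2).
Setting P·MP_L = w: 20·L^(-1/2) = w.
Solving for L: L^(-1/2) = w/20, so L = (20/w)^(2).

L(w) = 400/w²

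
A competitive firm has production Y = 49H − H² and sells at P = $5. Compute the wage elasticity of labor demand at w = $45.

From P·MP_H = w with MP_H = 49 − 2H, labor demand is H(w) = (49 − w/5)/2.
dH/dw = −1/(10) = -0.1.
At w = 45, H = 20, so ε = (dH/dw)·(w/H) = (-0.1)·(45/20) = -0.225.

ε = -0.225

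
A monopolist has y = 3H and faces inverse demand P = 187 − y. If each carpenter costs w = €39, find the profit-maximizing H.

Marginal revenue from the inverse demand is MR = 187 − 2y.
The marginal product is MP_H = 3.
A monopolist hires until marginal revenue product equals the wage: MR·MP_H = w.
(187 − 6H)·3 = 39, so H = 29.

H* = 29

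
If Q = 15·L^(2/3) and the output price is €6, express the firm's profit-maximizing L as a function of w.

L(w) = 216000/w³

MP_L = (2/3)·15·L^(-1/3) = 10·L^(-1/3).
Setting P·MP_L = w: 60·L^(-1/3) = w.
Solving for L: L^(-1/3) = w/60, so L = (60/w)^(3).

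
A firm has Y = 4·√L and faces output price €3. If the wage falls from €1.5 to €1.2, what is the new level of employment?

From P·MP_L = w with MP_L = 2·L^(-1/2), the labor demand is L(w) = (6/w)^(2).
At w = 1.5: L = 16. At w = 1.2: L = 25.

L* = 25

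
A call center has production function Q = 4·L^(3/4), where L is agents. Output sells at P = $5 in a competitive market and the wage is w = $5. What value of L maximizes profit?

MP_L = (3/4)·4·L^(-1/4) = 3·L^(-1/4).
Profit maximization for a price taker requires P·MP_L = w: 5·3·L^(-1/4) = 5.
So L^(-1/4) = 1/3, which gives L = 81.

L* = 81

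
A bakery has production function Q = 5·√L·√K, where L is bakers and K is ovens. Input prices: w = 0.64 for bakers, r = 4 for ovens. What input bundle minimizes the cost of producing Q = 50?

Cost minimization requires the marginal rate of technical substitution to equal the input-price ratio: MP_L/MP_K = w/r.
Here MP_L/MP_K = (1/2)·(K/L)/(1/2) = (K/L). Setting this equal to 0.64/4 = 0.16 gives K = 0.16L.
Substituting into Q = 50: 5·L^(1/2)·(0.16L)^(1/2) = 50.
Solving, L = 25 and K = 4.

L* = 25, K* = 4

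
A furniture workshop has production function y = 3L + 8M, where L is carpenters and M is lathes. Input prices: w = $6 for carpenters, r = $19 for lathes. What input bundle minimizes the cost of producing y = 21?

L* = 7, M* = 0

The inputs are perfect substitutes, so the firm uses whichever has the lower cost per unit of output.
Cost per unit of output via L is w/3 = 2; via M it is r/8 = 2.375. L is cheaper.
Producing y = 21 with L alone: L = 7, M = 0.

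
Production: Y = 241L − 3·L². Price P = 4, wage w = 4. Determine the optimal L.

The marginal product of L is MP_L = 241 − 6L.
A price-taking firm hires until the value of the marginal product equals the wage: P·MP_L = w, so 4·(241 − 6L) = 4.
Then 241 − 6L = 1, giving L = 40.

L* = 40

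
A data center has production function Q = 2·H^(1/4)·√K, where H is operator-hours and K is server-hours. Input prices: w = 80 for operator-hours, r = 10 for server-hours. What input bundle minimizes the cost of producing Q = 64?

H* = 16, K* = 256

Cost minimization requires the marginal rate of technical substitution to equal the input-price ratio: MP_H/MP_K = w/r.
Here MP_H/MP_K = (1/4)·(K/H)/(1/2) = 0.5·(K/H). Setting this equal to 80/10 = 8 gives K = 16H.
Substituting into Q = 64: 2·H^(1/4)·(16H)^(1/2) = 64.
Solving, H = 16 and K = 256.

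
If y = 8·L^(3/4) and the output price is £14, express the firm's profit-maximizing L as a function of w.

L(w) = (84/w)^(4)

MP_L = (3/4)·8·L^(-1/4) = 6·L^(-1/4).
Setting P·MP_L = w: 84·L^(-1/4) = w.
Solving for L: L^(-1/4) = w/84, so L = (84/w)^(4).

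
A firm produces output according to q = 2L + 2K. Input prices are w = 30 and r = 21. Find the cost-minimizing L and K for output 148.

The inputs are perfect substitutes, so the firm uses whichever has the lower cost per unit of output.
Cost per unit of output via L is w/2 = 15; via K it is r/2 = 10.5. K is cheaper.
Producing q = 148 with K alone: L = 0, K = 74.

L* = 0, K* = 74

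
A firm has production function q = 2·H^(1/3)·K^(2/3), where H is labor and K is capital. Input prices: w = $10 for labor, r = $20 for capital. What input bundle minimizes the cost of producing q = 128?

Cost minimization requires the marginal rate of technical substitution to equal the input-price ratio: MP_H/MP_K = w/r.
Here MP_H/MP_K = (1/3)·(K/H)/(2/3) = 0.5·(K/H). Setting this equal to 10/20 = 0.5 gives K = H.
Substituting into q = 128: 2·H^(1/3)·(H)^(2/3) = 128.
Solving, H = 64 and K = 64.

H* = 64, K* = 64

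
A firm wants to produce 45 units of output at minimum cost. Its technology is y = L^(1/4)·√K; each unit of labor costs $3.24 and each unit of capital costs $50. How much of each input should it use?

Cost minimization requires the marginal rate of technical substitution to equal the input-price ratio: MP_L/MP_K = w/r.
Here MP_L/MP_K = (1/4)·(K/L)/(1/2) = 0.5·(K/L). Setting this equal to 3.24/50 = 0.0648 gives K = 0.1296L.
Substituting into y = 45: L^(1/4)·(0.1296L)^(1/2) = 45.
Solving, L = 625 and K = 81.

L* = 625, K* = 81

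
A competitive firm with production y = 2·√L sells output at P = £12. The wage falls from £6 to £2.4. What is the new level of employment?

L* = 25

From P·MP_L = w with MP_L = L^(-1/2), the labor demand is L(w) = (12/w)^(2).
At w = 6: L = 4. At w = 2.4: L = 25.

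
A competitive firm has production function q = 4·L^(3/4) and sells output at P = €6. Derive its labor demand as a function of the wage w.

L(w) = 104976/w^(4)

MP_L = (3/4)·4·L^(-1/4) = 3·L^(-1/4).
Setting P·MP_L = w: 18·L^(-1/4) = w.
Solving for L: L^(-1/4) = w/18, so L = (18/w)^(4).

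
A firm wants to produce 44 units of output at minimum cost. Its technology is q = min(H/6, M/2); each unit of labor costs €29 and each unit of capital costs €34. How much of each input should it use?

H* = 264, M* = 88

With a fixed-proportions technology, the cost-minimizing bundle uses no slack in either input: H/6 = M/2 = q.
So H = 6·44 = 264 and M = 2·44 = 88.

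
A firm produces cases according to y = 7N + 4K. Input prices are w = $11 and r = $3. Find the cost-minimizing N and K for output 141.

N* = 0, K* = 35.25

The inputs are perfect substitutes, so the firm uses whichever has the lower cost per unit of output.
Cost per unit of output via N is w/7 = 11/7; via K it is r/4 = 0.75. K is cheaper.
Producing y = 141 with K alone: N = 0, K = 35.25.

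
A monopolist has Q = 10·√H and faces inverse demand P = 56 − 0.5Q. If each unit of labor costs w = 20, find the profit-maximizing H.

H* = 16

Marginal revenue from the inverse demand is MR = 56 − Q.
The marginal product is MP_H = 5·H^(-1/2).
A monopolist hires until marginal revenue product equals the wage: MR·MP_H = w.
At H, Q = 10·√H. Substituting and solving: (56 − 10·√H)·5·H^(-1/2) = 20 gives H = 16.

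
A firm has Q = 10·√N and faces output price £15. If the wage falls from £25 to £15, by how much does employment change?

ΔN = 16

From P·MP_N = w with MP_N = 5·N^(-1/2), the labor demand is N(w) = (75/w)^(2).
At w = 25: N = 9. At w = 15: N = 25.
ΔN = 25 − 9 = 16.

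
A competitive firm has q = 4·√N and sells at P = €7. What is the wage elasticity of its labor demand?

ε = -2

MP_N = (1/2)·4·N^(-1/2), so P·MP_N = w gives 14·N^(-1/2) = w.
Solving, N(w) = (14/w)^(2). This is a constant-elasticity form: N ∝ w^(−2), so ε = −2.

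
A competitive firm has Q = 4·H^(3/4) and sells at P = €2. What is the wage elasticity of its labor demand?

MP_H = (3/4)·4·H^(-1/4), so P·MP_H = w gives 6·H^(-1/4) = w.
Solving, H(w) = (6/w)^(4). This is a constant-elasticity form: H ∝ w^(−4), so ε = −4.

ε = -4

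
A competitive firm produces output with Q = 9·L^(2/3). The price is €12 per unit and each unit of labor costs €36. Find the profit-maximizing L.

MP_L = (2/3)·9·L^(-1/3) = 6·L^(-1/3).
Profit maximization for a price taker requires P·MP_L = w: 12·6·L^(-1/3) = 36.
So L^(-1/3) = 0.5, which gives L = 8.

L* = 8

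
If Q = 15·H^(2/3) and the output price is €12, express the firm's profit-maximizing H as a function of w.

H(w) = 1728000/w³

MP_H = (2/3)·15·H^(-1/3) = 10·H^(-1/3).
Setting P·MP_H = w: 120·H^(-1/3) = w.
Solving for H: H^(-1/3) = w/120, so H = (120/w)^(3).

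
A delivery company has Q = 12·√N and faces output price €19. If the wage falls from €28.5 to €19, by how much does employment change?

From P·MP_N = w with MP_N = 6·N^(-1/2), the labor demand is N(w) = (114/w)^(2).
At w = 28.5: N = 16. At w = 19: N = 36.
ΔN = 36 − 16 = 20.

ΔN = 20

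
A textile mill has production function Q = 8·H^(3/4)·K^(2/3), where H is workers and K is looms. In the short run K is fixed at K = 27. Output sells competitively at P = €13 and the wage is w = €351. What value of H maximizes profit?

With K = 27, MP_H = (3/4)·8·H^(-1/4)·27^(2/3) = 54·H^(-1/4).
Profit maximization for a price taker requires P·MP_H = w: 13·54·H^(-1/4) = 351.
So H^(-1/4) = 0.5, which gives H = 16.

H* = 16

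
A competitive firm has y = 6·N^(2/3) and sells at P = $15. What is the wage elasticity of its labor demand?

MP_N = (2/3)·6·N^(-1/3), so P·MP_N = w gives 60·N^(-1/3) = w.
Solving, N(w) = (60/w)^(3). This is a constant-elasticity form: N ∝ w^(−3), so ε = −3.

ε = -3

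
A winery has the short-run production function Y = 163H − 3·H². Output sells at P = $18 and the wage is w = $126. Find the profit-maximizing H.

The marginal product of H is MP_H = 163 − 6H.
A price-taking firm hires until the value of the marginal product equals the wage: P·MP_H = w, so 18·(163 − 6H) = 126.
Then 163 − 6H = 7, giving H = 26.

H* = 26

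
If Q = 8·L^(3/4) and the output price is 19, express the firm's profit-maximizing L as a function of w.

MP_L = (3/4)·8·L^(-1/4) = 6·L^(-1/4).
Setting P·MP_L = w: 114·L^(-1/4) = w.
Solving for L: L^(-1/4) = w/114, so L = (114/w)^(4).

L(w) = (114/w)^(4)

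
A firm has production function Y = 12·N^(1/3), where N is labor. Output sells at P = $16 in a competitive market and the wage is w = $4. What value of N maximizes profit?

N* = 64

MP_N = (1/3)·12·N^(-2/3) = 4·N^(-2/3).
Profit maximization for a price taker requires P·MP_N = w: 16·4·N^(-2/3) = 4.
So N^(-2/3) = 0.0625, which gives N = 64.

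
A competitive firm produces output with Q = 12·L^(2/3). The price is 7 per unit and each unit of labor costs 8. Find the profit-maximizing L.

L* = 343

MP_L = (2/3)·12·L^(-1/3) = 8·L^(-1/3).
Profit maximization for a price taker requires P·MP_L = w: 7·8·L^(-1/3) = 8.
So L^(-1/3) = 1/7, which gives L = 343.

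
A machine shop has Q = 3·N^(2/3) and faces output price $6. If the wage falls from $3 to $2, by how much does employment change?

ΔN = 152

From P·MP_N = w with MP_N = 2·N^(-1/3), the labor demand is N(w) = (12/w)^(3).
At w = 3: N = 64. At w = 2: N = 216.
ΔN = 216 − 64 = 152.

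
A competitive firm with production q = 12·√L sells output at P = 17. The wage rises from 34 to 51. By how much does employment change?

From P·MP_L = w with MP_L = 6·L^(-1/2), the labor demand is L(w) = (102/w)^(2).
At w = 34: L = 9. At w = 51: L = 4.
ΔL = 4 − 9 = -5.

ΔL = -5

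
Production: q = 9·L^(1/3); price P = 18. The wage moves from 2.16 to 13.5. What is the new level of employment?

L* = 8

From P·MP_L = w with MP_L = 3·L^(-2/3), the labor demand is L(w) = (54/w)^(3/2).
At w = 2.16: L = 125. At w = 13.5: L = 8.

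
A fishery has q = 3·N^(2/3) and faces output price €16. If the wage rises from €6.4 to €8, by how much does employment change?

ΔN = -61

From P·MP_N = w with MP_N = 2·N^(-1/3), the labor demand is N(w) = (32/w)^(3).
At w = 6.4: N = 125. At w = 8: N = 64.
ΔN = 64 − 125 = -61.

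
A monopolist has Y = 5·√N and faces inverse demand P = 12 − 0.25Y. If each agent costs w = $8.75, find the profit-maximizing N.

N* = 4

Marginal revenue from the inverse demand is MR = 12 − 0.5Y.
The marginal product is MP_N = 2.5·N^(-1/2).
A monopolist hires until marginal revenue product equals the wage: MR·MP_N = w.
At N, Y = 5·√N. Substituting and solving: (12 − 2.5·√N)·2.5·N^(-1/2) = 8.75 gives N = 4.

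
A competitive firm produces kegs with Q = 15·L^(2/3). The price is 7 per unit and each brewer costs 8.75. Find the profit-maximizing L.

MP_L = (2/3)·15·L^(-1/3) = 10·L^(-1/3).
Profit maximization for a price taker requires P·MP_L = w: 7·10·L^(-1/3) = 8.75.
So L^(-1/3) = 0.125, which gives L = 512.

L* = 512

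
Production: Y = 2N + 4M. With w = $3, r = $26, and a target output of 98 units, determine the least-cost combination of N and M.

The inputs are perfect substitutes, so the firm uses whichever has the lower cost per unit of output.
Cost per unit of output via N is w/2 = 1.5; via M it is r/4 = 6.5. N is cheaper.
Producing Y = 98 with N alone: N = 49, M = 0.

N* = 49, M* = 0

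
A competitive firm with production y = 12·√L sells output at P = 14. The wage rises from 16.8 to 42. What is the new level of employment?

L* = 4

From P·MP_L = w with MP_L = 6·L^(-1/2), the labor demand is L(w) = (84/w)^(2).
At w = 16.8: L = 25. At w = 42: L = 4.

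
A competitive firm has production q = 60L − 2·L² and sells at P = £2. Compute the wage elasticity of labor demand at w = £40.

ε = -0.5

From P·MP_L = w with MP_L = 60 − 4L, labor demand is L(w) = (60 − w/2)/4.
dL/dw = −1/(8) = -0.125.
At w = 40, L = 10, so ε = (dL/dw)·(w/L) = (-0.125)·(40/10) = -0.5.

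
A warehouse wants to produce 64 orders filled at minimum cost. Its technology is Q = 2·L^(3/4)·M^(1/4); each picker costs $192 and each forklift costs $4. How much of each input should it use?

Cost minimization requires the marginal rate of technical substitution to equal the input-price ratio: MP_L/MP_M = w/r.
Here MP_L/MP_M = (3/4)·(M/L)/(1/4) = 3·(M/L). Setting this equal to 192/4 = 48 gives M = 16L.
Substituting into Q = 64: 2·L^(3/4)·(16L)^(1/4) = 64.
Solving, L = 16 and M = 256.

L* = 16, M* = 256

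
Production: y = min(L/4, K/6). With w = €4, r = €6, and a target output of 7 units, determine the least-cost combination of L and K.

L* = 28, K* = 42

With a fixed-proportions technology, the cost-minimizing bundle uses no slack in either input: L/4 = K/6 = y.
So L = 4·7 = 28 and K = 6·7 = 42.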